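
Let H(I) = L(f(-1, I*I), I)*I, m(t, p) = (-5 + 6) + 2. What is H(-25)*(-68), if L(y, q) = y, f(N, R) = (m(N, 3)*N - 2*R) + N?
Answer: -2131800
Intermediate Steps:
m(t, p) = 3 (m(t, p) = 1 + 2 = 3)
f(N, R) = -2*R + 4*N (f(N, R) = (3*N - 2*R) + N = (-2*R + 3*N) + N = -2*R + 4*N)
H(I) = I*(-4 - 2*I**2) (H(I) = (-2*I*I + 4*(-1))*I = (-2*I**2 - 4)*I = (-4 - 2*I**2)*I = I*(-4 - 2*I**2))
H(-25)*(-68) = -2*(-25)*(2 + (-25)**2)*(-68) = -2*(-25)*(2 + 625)*(-68) = -2*(-25)*627*(-68) = 31350*(-68) = -2131800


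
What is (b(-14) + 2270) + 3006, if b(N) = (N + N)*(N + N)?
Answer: 6060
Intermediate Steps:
b(N) = 4*N² (b(N) = (2*N)*(2*N) = 4*N²)
(b(-14) + 2270) + 3006 = (4*(-14)² + 2270) + 3006 = (4*196 + 2270) + 3006 = (784 + 2270) + 3006 = 3054 + 3006 = 6060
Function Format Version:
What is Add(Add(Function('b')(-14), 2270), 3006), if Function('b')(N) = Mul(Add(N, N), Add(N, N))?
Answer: 6060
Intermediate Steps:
Function('b')(N) = Mul(4, Pow(N, 2)) (Function('b')(N) = Mul(Mul(2, N), Mul(2, N)) = Mul(4, Pow(N, 2)))
Add(Add(Function('b')(-14), 2270), 3006) = Add(Add(Mul(4, Pow(-14, 2)), 2270), 3006) = Add(Add(Mul(4, 196), 2270), 3006) = Add(Add(784, 2270), 3006) = Add(3054, 3006) = 6060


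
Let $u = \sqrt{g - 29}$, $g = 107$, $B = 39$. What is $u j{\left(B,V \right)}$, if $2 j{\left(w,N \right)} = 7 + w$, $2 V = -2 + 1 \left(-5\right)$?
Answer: $23 \sqrt{78} \approx 203.13$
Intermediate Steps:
$V = - \frac{7}{2}$ ($V = \frac{-2 + 1 \left(-5\right)}{2} = \frac{-2 - 5}{2} = \frac{1}{2} \left(-7\right) = - \frac{7}{2} \approx -3.5$)
$j{\left(w,N \right)} = \frac{7}{2} + \frac{w}{2}$ ($j{\left(w,N \right)} = \frac{7 + w}{2} = \frac{7}{2} + \frac{w}{2}$)
$u = \sqrt{78}$ ($u = \sqrt{107 - 29} = \sqrt{78} \approx 8.8318$)
$u j{\left(B,V \right)} = \sqrt{78} \left(\frac{7}{2} + \frac{1}{2} \cdot 39\right) = \sqrt{78} \left(\frac{7}{2} + \frac{39}{2}\right) = \sqrt{78} \cdot 23 = 23 \sqrt{78}$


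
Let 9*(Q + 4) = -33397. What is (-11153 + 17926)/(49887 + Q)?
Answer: 60957/415550 ≈ 0.14669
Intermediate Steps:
Q = -33433/9 (Q = -4 + (1/9)*(-33397) = -4 - 33397/9 = -33433/9 ≈ -3714.8)
(-11153 + 17926)/(49887 + Q) = (-11153 + 17926)/(49887 - 33433/9) = 6773/(415550/9) = 6773*(9/415550) = 60957/415550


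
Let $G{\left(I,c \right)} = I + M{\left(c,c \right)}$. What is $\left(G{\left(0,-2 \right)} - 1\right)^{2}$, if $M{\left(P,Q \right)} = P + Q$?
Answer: $25$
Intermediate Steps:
$G{\left(I,c \right)} = I + 2 c$ ($G{\left(I,c \right)} = I + \left(c + c\right) = I + 2 c$)
$\left(G{\left(0,-2 \right)} - 1\right)^{2} = \left(\left(0 + 2 \left(-2\right)\right) - 1\right)^{2} = \left(\left(0 - 4\right) - 1\right)^{2} = \left(-4 - 1\right)^{2} = \left(-5\right)^{2} = 25$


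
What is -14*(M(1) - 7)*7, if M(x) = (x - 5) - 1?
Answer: 1176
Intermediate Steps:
M(x) = -6 + x (M(x) = (-5 + x) - 1 = -6 + x)
-14*(M(1) - 7)*7 = -14*((-6 + 1) - 7)*7 = -14*(-5 - 7)*7 = -14*(-12)*7 = 168*7 = 1176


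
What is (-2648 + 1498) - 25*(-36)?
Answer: -250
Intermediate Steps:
(-2648 + 1498) - 25*(-36) = -1150 - 1*(-900) = -1150 + 900 = -250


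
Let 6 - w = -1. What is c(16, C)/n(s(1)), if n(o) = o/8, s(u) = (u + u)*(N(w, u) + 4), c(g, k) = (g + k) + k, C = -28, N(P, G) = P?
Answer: -160/11 ≈ -14.545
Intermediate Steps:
w = 7 (w = 6 - 1*(-1) = 6 + 1 = 7)
c(g, k) = g + 2*k
s(u) = 22*u (s(u) = (u + u)*(7 + 4) = (2*u)*11 = 22*u)
n(o) = o/8 (n(o) = o*(1/8) = o/8)
c(16, C)/n(s(1)) = (16 + 2*(-28))/(((22*1)/8)) = (16 - 56)/(((1/8)*22)) = -40/11/4 = -40*4/11 = -160/11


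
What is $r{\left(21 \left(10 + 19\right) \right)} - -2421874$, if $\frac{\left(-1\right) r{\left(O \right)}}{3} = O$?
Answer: $2420047$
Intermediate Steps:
$r{\left(O \right)} = - 3 O$
$r{\left(21 \left(10 + 19\right) \right)} - -2421874 = - 3 \cdot 21 \left(10 + 19\right) - -2421874 = - 3 \cdot 21 \cdot 29 + 2421874 = \left(-3\right) 609 + 2421874 = -1827 + 2421874 = 2420047$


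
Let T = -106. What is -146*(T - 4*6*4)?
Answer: 29492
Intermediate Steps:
-146*(T - 4*6*4) = -146*(-106 - 4*6*4) = -146*(-106 - 24*4) = -146*(-106 - 96) = -146*(-202) = 29492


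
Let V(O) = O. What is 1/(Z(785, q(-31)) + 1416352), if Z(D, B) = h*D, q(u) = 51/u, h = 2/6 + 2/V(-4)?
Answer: 6/8497327 ≈ 7.0610e-7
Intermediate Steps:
h = -1/6 (h = 2/6 + 2/(-4) = 2*(1/6) + 2*(-1/4) = 1/3 - 1/2 = -1/6 ≈ -0.16667)
Z(D, B) = -D/6
1/(Z(785, q(-31)) + 1416352) = 1/(-1/6*785 + 1416352) = 1/(-785/6 + 1416352) = 1/(8497327/6) = 6/8497327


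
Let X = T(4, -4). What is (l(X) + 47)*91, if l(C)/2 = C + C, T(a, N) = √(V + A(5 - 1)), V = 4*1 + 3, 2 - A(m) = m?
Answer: 4277 + 364*√5 ≈ 5090.9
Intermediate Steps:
A(m) = 2 - m
V = 7 (V = 4 + 3 = 7)
T(a, N) = √5 (T(a, N) = √(7 + (2 - (5 - 1))) = √(7 + (2 - 1*4)) = √(7 + (2 - 4)) = √(7 - 2) = √5)
X = √5 ≈ 2.2361
l(C) = 4*C (l(C) = 2*(C + C) = 2*(2*C) = 4*C)
(l(X) + 47)*91 = (4*√5 + 47)*91 = (47 + 4*√5)*91 = 4277 + 364*√5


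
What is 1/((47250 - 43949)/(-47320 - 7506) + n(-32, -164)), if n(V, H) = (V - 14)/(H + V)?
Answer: 1343237/234375 ≈ 5.7311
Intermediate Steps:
n(V, H) = (-14 + V)/(H + V)
1/((47250 - 43949)/(-47320 - 7506) + n(-32, -164)) = 1/((47250 - 43949)/(-47320 - 7506) + (-14 - 32)/(-164 - 32)) = 1/(3301/(-54826) - 46/(-196)) = 1/(3301*(-1/54826) - 1/196*(-46)) = 1/(-3301/54826 + 23/98) = 1/(234375/1343237) = 1343237/234375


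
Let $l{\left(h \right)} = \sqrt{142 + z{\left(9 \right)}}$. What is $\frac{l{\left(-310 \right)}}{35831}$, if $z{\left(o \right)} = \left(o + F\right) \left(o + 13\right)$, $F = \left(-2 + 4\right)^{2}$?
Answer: $\frac{2 \sqrt{107}}{35831} \approx 0.00057738$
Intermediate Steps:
$F = 4$ ($F = 2^{2} = 4$)
$z{\left(o \right)} = \left(4 + o\right) \left(13 + o\right)$ ($z{\left(o \right)} = \left(o + 4\right) \left(o + 13\right) = \left(4 + o\right) \left(13 + o\right)$)
$l{\left(h \right)} = 2 \sqrt{107}$ ($l{\left(h \right)} = \sqrt{142 + \left(52 + 9^{2} + 17 \cdot 9\right)} = \sqrt{142 + \left(52 + 81 + 153\right)} = \sqrt{142 + 286} = \sqrt{428} = 2 \sqrt{107}$)
$\frac{l{\left(-310 \right)}}{35831} = \frac{2 \sqrt{107}}{35831}$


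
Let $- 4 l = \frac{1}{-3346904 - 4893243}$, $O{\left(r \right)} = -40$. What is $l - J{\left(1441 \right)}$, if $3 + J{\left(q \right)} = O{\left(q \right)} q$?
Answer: $\frac{1899947174085}{32960588} \approx 57643.0$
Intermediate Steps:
$l = \frac{1}{32960588}$ ($l = - \frac{1}{4 \left(-3346904 - 4893243\right)} = - \frac{1}{4 \left(-8240147\right)} = \left(- \frac{1}{4}\right) \left(- \frac{1}{8240147}\right) = \frac{1}{32960588} \approx 3.0339 \cdot 10^{-8}$)
$J{\left(q \right)} = -3 - 40 q$
$l - J{\left(1441 \right)} = \frac{1}{32960588} - \left(-3 - 57640\right) = \frac{1}{32960588} - -57643 = \frac{1}{32960588} + 57643 = \frac{1899947174085}{32960588}$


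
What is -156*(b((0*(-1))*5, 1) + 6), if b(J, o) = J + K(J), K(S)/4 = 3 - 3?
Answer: -936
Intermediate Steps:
K(S) = 0 (K(S) = 4*(3 - 3) = 4*0 = 0)
b(J, o) = J (b(J, o) = J + 0 = J)
-156*(b((0*(-1))*5, 1) + 6) = -156*((0*(-1))*5 + 6) = -156*(0*5 + 6) = -156*(0 + 6) = -156*6 = -936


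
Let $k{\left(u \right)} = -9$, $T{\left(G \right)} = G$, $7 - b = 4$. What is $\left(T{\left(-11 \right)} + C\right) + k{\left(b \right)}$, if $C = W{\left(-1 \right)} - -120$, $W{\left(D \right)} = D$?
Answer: $99$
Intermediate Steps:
$b = 3$ ($b = 7 - 4 = 3$)
$C = 119$ ($C = -1 - -120 = -1 + 120 = 119$)
$\left(T{\left(-11 \right)} + C\right) + k{\left(b \right)} = \left(-11 + 119\right) - 9 = 108 - 9 = 99$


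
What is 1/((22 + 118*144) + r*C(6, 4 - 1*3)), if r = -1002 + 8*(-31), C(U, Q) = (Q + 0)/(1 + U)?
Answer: 7/117848 ≈ 5.9399e-5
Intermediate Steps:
C(U, Q) = Q/(1 + U)
r = -1250 (r = -1002 - 248 = -1250)
1/((22 + 118*144) + r*C(6, 4 - 1*3)) = 1/((22 + 118*144) - 1250*(4 - 1*3)/(1 + 6)) = 1/((22 + 16992) - 1250*(4 - 3)/7) = 1/(17014 - 1250/7) = 1/(117848/7) = 7/117848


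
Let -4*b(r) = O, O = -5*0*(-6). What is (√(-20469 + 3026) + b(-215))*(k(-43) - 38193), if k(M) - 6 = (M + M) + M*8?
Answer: -38617*I*√17443 ≈ -5.1002e+6*I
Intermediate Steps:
O = 0 (O = 0*(-6) = 0)
b(r) = 0 (b(r) = -¼*0 = 0)
k(M) = 6 + 10*M (k(M) = 6 + ((M + M) + M*8) = 6 + (2*M + 8*M) = 6 + 10*M)
(√(-20469 + 3026) + b(-215))*(k(-43) - 38193) = (√(-20469 + 3026) + 0)*((6 + 10*(-43)) - 38193) = (√(-17443) + 0)*((6 - 430) - 38193) = (I*√17443 + 0)*(-424 - 38193) = (I*√17443)*(-38617) = -38617*I*√17443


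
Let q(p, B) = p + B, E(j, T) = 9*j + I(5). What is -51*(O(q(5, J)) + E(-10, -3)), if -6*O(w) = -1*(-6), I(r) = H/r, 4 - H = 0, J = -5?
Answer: 23001/5 ≈ 4600.2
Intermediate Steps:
H = 4 (H = 4 - 1*0 = 4 + 0 = 4)
I(r) = 4/r
E(j, T) = 4/5 + 9*j (E(j, T) = 9*j + 4/5 = 4/5 + 9*j)
q(p, B) = B + p
O(w) = -1 (O(w) = -(-1)*(-6)/6 = -1/6*6 = -1)
-51*(O(q(5, J)) + E(-10, -3)) = -51*(-1 + (4/5 + 9*(-10))) = -51*(-1 + (4/5 - 90)) = -51*(-1 - 446/5) = -51*(-451/5) = 23001/5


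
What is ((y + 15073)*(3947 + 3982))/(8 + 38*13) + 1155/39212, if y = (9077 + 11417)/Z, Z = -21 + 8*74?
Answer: 1341146368941153/5619903052 ≈ 2.3864e+5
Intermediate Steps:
Z = 571 (Z = -21 + 592 = 571)
y = 20494/571 (y = (9077 + 11417)/571 = 20494*(1/571) = 20494/571 ≈ 35.891)
((y + 15073)*(3947 + 3982))/(8 + 38*13) + 1155/39212 = ((20494/571 + 15073)*(3947 + 3982))/(8 + 38*13) + 1155/39212 = ((8627177/571)*7929)/(8 + 494) + 1155*(1/39212) = (68404886433/571)/502 + 1155/39212 = (68404886433/571)*(1/502) + 1155/39212 = 68404886433/286642 + 1155/39212 = 1341146368941153/5619903052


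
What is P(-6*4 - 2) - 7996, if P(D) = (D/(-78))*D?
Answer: -24014/3 ≈ -8004.7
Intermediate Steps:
P(D) = -D²/78 (P(D) = (D*(-1/78))*D = (-D/78)*D = -D²/78)
P(-6*4 - 2) - 7996 = -(-6*4 - 2)²/78 - 7996 = -(-24 - 2)²/78 - 7996 = -1/78*(-26)² - 7996 = -1/78*676 - 7996 = -26/3 - 7996 = -24014/3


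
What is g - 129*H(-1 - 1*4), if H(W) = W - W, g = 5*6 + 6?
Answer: 36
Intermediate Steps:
g = 36 (g = 30 + 6 = 36)
H(W) = 0
g - 129*H(-1 - 1*4) = 36 - 129*0 = 36 + 0 = 36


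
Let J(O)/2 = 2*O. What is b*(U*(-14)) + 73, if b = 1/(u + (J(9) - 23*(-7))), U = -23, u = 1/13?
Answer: 13658/183 ≈ 74.634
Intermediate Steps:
J(O) = 4*O (J(O) = 2*(2*O) = 4*O)
u = 1/13 ≈ 0.076923
b = 13/2562 (b = 1/(1/13 + (4*9 - 23*(-7))) = 1/(1/13 + (36 + 161)) = 1/(1/13 + 197) = 1/(2562/13) = 13/2562 ≈ 0.0050742)
b*(U*(-14)) + 73 = 13*(-23*(-14))/2562 + 73 = (13/2562)*322 + 73 = 299/183 + 73 = 13658/183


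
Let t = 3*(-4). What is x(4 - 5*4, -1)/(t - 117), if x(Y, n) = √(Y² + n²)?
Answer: -√257/129 ≈ -0.12427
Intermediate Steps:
t = -12
x(4 - 5*4, -1)/(t - 117) = √((4 - 5*4)² + (-1)²)/(-12 - 117) = √((4 - 20)² + 1)/(-129) = √((-16)² + 1)*(-1/129) = √(256 + 1)*(-1/129) = √257*(-1/129) = -√257/129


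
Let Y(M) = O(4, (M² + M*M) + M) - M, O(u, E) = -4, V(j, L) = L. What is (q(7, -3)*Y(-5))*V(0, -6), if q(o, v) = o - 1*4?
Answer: -18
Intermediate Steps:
q(o, v) = -4 + o (q(o, v) = o - 4 = -4 + o)
Y(M) = -4 - M
(q(7, -3)*Y(-5))*V(0, -6) = ((-4 + 7)*(-4 - 1*(-5)))*(-6) = (3*(-4 + 5))*(-6) = (3*1)*(-6) = 3*(-6) = -18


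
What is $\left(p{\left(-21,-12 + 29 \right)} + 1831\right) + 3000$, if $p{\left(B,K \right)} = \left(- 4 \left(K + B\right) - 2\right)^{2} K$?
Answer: $8163$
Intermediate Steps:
$p{\left(B,K \right)} = K \left(-2 - 4 B - 4 K\right)^{2}$ ($p{\left(B,K \right)} = \left(- 4 \left(B + K\right) - 2\right)^{2} K = \left(\left(- 4 B - 4 K\right) - 2\right)^{2} K = \left(-2 - 4 B - 4 K\right)^{2} K = K \left(-2 - 4 B - 4 K\right)^{2}$)
$\left(p{\left(-21,-12 + 29 \right)} + 1831\right) + 3000 = \left(4 \left(-12 + 29\right) \left(1 + 2 \left(-21\right) + 2 \left(-12 + 29\right)\right)^{2} + 1831\right) + 3000 = \left(4 \cdot 17 \left(1 - 42 + 2 \cdot 17\right)^{2} + 1831\right) + 3000 = \left(4 \cdot 17 \left(1 - 42 + 34\right)^{2} + 1831\right) + 3000 = \left(4 \cdot 17 \left(-7\right)^{2} + 1831\right) + 3000 = \left(4 \cdot 17 \cdot 49 + 1831\right) + 3000 = \left(3332 + 1831\right) + 3000 = 5163 + 3000 = 8163$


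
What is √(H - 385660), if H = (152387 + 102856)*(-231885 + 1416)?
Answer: I*√58825984627 ≈ 2.4254e+5*I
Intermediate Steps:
H = -58825598967 (H = 255243*(-230469) = -58825598967)
√(H - 385660) = √(-58825598967 - 385660) = √(-58825984627) = I*√58825984627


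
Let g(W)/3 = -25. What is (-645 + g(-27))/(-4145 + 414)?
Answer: 720/3731 ≈ 0.19298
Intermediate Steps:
g(W) = -75 (g(W) = 3*(-25) = -75)
(-645 + g(-27))/(-4145 + 414) = (-645 - 75)/(-4145 + 414) = -720/(-3731) = -720*(-1/3731) = 720/3731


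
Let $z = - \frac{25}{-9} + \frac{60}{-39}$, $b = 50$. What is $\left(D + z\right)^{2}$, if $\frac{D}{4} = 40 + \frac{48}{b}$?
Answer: $\frac{233150882449}{8555625} \approx 27251.0$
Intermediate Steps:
$z = \frac{145}{117}$ ($z = \left(-25\right) \left(- \frac{1}{9}\right) + 60 \left(- \frac{1}{39}\right) = \frac{25}{9} - \frac{20}{13} = \frac{145}{117} \approx 1.2393$)
$D = \frac{4096}{25}$ ($D = 4 \left(40 + \frac{48}{50}\right) = 4 \left(40 + 48 \cdot \frac{1}{50}\right) = 4 \left(40 + \frac{24}{25}\right) = 4 \cdot \frac{1024}{25} = \frac{4096}{25} \approx 163.84$)
$\left(D + z\right)^{2} = \left(\frac{4096}{25} + \frac{145}{117}\right)^{2} = \left(\frac{482857}{2925}\right)^{2} = \frac{233150882449}{8555625}$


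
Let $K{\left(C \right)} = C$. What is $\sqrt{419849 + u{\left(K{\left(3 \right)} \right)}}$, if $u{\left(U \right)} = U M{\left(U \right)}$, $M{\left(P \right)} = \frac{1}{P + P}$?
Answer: $\frac{\sqrt{1679398}}{2} \approx 647.96$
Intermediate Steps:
$M{\left(P \right)} = \frac{1}{2 P}$
$u{\left(U \right)} = \frac{1}{2}$ ($u{\left(U \right)} = U \frac{1}{2 U} = \frac{1}{2}$)
$\sqrt{419849 + u{\left(K{\left(3 \right)} \right)}} = \sqrt{419849 + \frac{1}{2}} = \sqrt{\frac{839699}{2}} = \frac{\sqrt{1679398}}{2}$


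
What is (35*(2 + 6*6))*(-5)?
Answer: -6650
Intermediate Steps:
(35*(2 + 6*6))*(-5) = (35*(2 + 36))*(-5) = (35*38)*(-5) = 1330*(-5) = -6650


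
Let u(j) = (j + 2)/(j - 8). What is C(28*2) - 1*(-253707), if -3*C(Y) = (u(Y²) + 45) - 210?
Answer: 396883245/1564 ≈ 2.5376e+5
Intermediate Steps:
u(j) = (2 + j)/(-8 + j)
C(Y) = 55 - (2 + Y²)/(3*(-8 + Y²)) (C(Y) = -(((2 + Y²)/(-8 + Y²) + 45) - 210)/3 = -((45 + (2 + Y²)/(-8 + Y²)) - 210)/3 = -(-165 + (2 + Y²)/(-8 + Y²))/3 = 55 - (2 + Y²)/(3*(-8 + Y²)))
C(28*2) - 1*(-253707) = 2*(-661 + 82*(28*2)²)/(3*(-8 + (28*2)²)) - 1*(-253707) = 2*(-661 + 82*56²)/(3*(-8 + 56²)) + 253707 = 2*(-661 + 82*3136)/(3*(-8 + 3136)) + 253707 = (⅔)*(-661 + 257152)/3128 + 253707 = (⅔)*(1/3128)*256491 + 253707 = 85497/1564 + 253707 = 396883245/1564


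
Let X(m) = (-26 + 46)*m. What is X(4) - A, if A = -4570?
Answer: 4650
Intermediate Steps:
X(m) = 20*m
X(4) - A = 20*4 - 1*(-4570) = 80 + 4570 = 4650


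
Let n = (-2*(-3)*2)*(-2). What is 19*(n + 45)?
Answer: 399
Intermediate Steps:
n = -24 (n = (6*2)*(-2) = 12*(-2) = -24)
19*(n + 45) = 19*(-24 + 45) = 19*21 = 399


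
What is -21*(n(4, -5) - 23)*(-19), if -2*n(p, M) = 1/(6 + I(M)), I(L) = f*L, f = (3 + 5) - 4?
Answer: -36651/4 ≈ -9162.8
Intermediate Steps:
f = 4 (f = 8 - 4 = 4)
I(L) = 4*L
n(p, M) = -1/(2*(6 + 4*M))
-21*(n(4, -5) - 23)*(-19) = -21*(-1/(12 + 8*(-5)) - 23)*(-19) = -21*(-1/(12 - 40) - 23)*(-19) = -21*(-1/(-28) - 23)*(-19) = -21*(-1*(-1/28) - 23)*(-19) = -21*(1/28 - 23)*(-19) = -21*(-643/28)*(-19) = (1929/4)*(-19) = -36651/4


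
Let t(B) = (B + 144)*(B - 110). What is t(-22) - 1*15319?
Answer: -31423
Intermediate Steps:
t(B) = (-110 + B)*(144 + B) (t(B) = (144 + B)*(-110 + B) = (-110 + B)*(144 + B))
t(-22) - 1*15319 = (-15840 + (-22)² + 34*(-22)) - 1*15319 = (-15840 + 484 - 748) - 15319 = -16104 - 15319 = -31423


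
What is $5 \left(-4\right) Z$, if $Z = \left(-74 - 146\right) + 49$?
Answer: $3420$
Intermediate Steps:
$Z = -171$ ($Z = -220 + 49 = -171$)
$5 \left(-4\right) Z = 5 \left(-4\right) \left(-171\right) = \left(-20\right) \left(-171\right) = 3420$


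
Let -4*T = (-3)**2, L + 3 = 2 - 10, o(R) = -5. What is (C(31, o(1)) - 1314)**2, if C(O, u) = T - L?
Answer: 27258841/16 ≈ 1.7037e+6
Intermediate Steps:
L = -11 (L = -3 + (2 - 10) = -3 - 8 = -11)
T = -9/4 (T = -1/4*(-3)**2 = -1/4*9 = -9/4 ≈ -2.2500)
C(O, u) = 35/4 (C(O, u) = -9/4 - 1*(-11) = -9/4 + 11 = 35/4)
(C(31, o(1)) - 1314)**2 = (35/4 - 1314)**2 = (-5221/4)**2 = 27258841/16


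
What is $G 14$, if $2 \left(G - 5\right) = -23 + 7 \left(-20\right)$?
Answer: $-1071$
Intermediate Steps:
$G = - \frac{153}{2}$ ($G = 5 + \frac{-23 + 7 \left(-20\right)}{2} = 5 + \frac{-23 - 140}{2} = 5 + \frac{1}{2} \left(-163\right) = 5 - \frac{163}{2} = - \frac{153}{2} \approx -76.5$)
$G 14 = \left(- \frac{153}{2}\right) 14 = -1071$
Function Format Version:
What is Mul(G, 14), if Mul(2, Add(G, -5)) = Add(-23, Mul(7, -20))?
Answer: -1071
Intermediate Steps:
G = Rational(-153, 2) (G = Add(5, Mul(Rational(1, 2), Add(-23, Mul(7, -20)))) = Add(5, Mul(Rational(1, 2), Add(-23, -140))) = Add(5, Mul(Rational(1, 2), -163)) = Add(5, Rational(-163, 2)) = Rational(-153, 2) ≈ -76.500)
Mul(G, 14) = Mul(Rational(-153, 2), 14) = -1071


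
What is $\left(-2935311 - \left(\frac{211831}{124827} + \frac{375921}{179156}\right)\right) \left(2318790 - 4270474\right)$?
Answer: $\frac{32029052004404170552235}{5590876503} \approx 5.7288 \cdot 10^{12}$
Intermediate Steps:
$\left(-2935311 - \left(\frac{211831}{124827} + \frac{375921}{179156}\right)\right) \left(2318790 - 4270474\right) = \left(-2935311 - \frac{84875885303}{22363506012}\right) \left(-1951684\right) = \left(- \frac{65643930071475035}{22363506012}\right) \left(-1951684\right) = \frac{32029052004404170552235}{5590876503}$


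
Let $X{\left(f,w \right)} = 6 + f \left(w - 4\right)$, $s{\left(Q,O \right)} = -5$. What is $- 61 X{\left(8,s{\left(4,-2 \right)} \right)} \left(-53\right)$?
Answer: $-213378$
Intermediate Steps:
$X{\left(f,w \right)} = 6 + f \left(-4 + w\right)$
$- 61 X{\left(8,s{\left(4,-2 \right)} \right)} \left(-53\right) = - 61 \left(6 - 32 + 8 \left(-5\right)\right) \left(-53\right) = - 61 \left(6 - 32 - 40\right) \left(-53\right) = \left(-61\right) \left(-66\right) \left(-53\right) = 4026 \left(-53\right) = -213378$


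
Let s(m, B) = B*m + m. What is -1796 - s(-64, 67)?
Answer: 2556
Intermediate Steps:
s(m, B) = m + B*m
-1796 - s(-64, 67) = -1796 - (-64)*(1 + 67) = -1796 - (-64)*68 = -1796 - 1*(-4352) = -1796 + 4352 = 2556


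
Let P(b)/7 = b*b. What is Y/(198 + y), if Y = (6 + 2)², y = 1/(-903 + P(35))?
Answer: 491008/1519057 ≈ 0.32323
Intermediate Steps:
P(b) = 7*b² (P(b) = 7*(b*b) = 7*b²)
y = 1/7672 (y = 1/(-903 + 7*35²) = 1/(-903 + 7*1225) = 1/(-903 + 8575) = 1/7672 ≈ 0.00013034)
Y = 64 (Y = 8² = 64)
Y/(198 + y) = 64/(198 + 1/7672) = 64/(1519057/7672) = 64*(7672/1519057) = 491008/1519057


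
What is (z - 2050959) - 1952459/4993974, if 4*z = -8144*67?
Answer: -10923675854813/4993974 ≈ -2.1874e+6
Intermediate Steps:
z = -136412 (z = (-8144*67)/4 = (1/4)*(-545648) = -136412)
(z - 2050959) - 1952459/4993974 = (-136412 - 2050959) - 1952459/4993974 = -2187371 - 1952459*1/4993974 = -2187371 - 1952459/4993974 = -10923675854813/4993974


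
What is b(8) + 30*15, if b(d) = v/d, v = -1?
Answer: 3599/8 ≈ 449.88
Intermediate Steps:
b(d) = -1/d
b(8) + 30*15 = -1/8 + 30*15 = -1*1/8 + 450 = -1/8 + 450 = 3599/8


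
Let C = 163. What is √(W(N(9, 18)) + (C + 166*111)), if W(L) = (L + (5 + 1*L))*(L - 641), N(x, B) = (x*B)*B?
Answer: 2*√3324441 ≈ 3646.6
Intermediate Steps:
N(x, B) = x*B² (N(x, B) = (B*x)*B = x*B²)
W(L) = (-641 + L)*(5 + 2*L) (W(L) = (L + (5 + L))*(-641 + L) = (5 + 2*L)*(-641 + L) = (-641 + L)*(5 + 2*L))
√(W(N(9, 18)) + (C + 166*111)) = √((-3205 - 11493*18² + 2*(9*18²)²) + (163 + 166*111)) = √((-3205 - 11493*324 + 2*(9*324)²) + (163 + 18426)) = √((-3205 - 1277*2916 + 2*2916²) + 18589) = √((-3205 - 3723732 + 2*8503056) + 18589) = √((-3205 - 3723732 + 17006112) + 18589) = √(13279175 + 18589) = √13297764 = 2*√3324441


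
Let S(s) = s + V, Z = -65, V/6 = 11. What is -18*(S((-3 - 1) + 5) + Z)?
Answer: -36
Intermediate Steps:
V = 66 (V = 6*11 = 66)
S(s) = 66 + s (S(s) = s + 66 = 66 + s)
-18*(S((-3 - 1) + 5) + Z) = -18*((66 + ((-3 - 1) + 5)) - 65) = -18*((66 + (-4 + 5)) - 65) = -18*((66 + 1) - 65) = -18*(67 - 65) = -18*2 = -36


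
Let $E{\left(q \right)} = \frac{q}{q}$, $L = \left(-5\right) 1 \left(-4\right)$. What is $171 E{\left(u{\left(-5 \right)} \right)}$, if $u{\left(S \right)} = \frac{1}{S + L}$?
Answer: $171$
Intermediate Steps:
$L = 20$ ($L = \left(-5\right) \left(-4\right) = 20$)
$u{\left(S \right)} = \frac{1}{20 + S}$ ($u{\left(S \right)} = \frac{1}{S + 20} = \frac{1}{20 + S}$)
$E{\left(q \right)} = 1$
$171 E{\left(u{\left(-5 \right)} \right)} = 171 \cdot 1 = 171$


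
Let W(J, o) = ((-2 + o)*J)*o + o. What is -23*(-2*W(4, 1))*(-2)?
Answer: 276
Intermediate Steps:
W(J, o) = o + J*o*(-2 + o) (W(J, o) = (J*(-2 + o))*o + o = J*o*(-2 + o) + o = o + J*o*(-2 + o))
-23*(-2*W(4, 1))*(-2) = -23*(-2*(1 - 2*4 + 4*1))*(-2) = -23*(-2*(1 - 8 + 4))*(-2) = -23*(-2*(-3))*(-2) = -138*(-2) = -23*(-12) = 276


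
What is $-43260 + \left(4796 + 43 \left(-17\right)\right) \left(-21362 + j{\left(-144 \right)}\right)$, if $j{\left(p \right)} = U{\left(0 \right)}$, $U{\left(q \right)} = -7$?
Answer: $-86908245$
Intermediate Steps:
$j{\left(p \right)} = -7$
$-43260 + \left(4796 + 43 \left(-17\right)\right) \left(-21362 + j{\left(-144 \right)}\right) = -43260 + \left(4796 + 43 \left(-17\right)\right) \left(-21362 - 7\right) = -43260 + \left(4796 - 731\right) \left(-21369\right) = -43260 + 4065 \left(-21369\right) = -43260 - 86864985 = -86908245$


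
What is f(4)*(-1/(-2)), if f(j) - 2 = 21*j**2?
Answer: 169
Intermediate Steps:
f(j) = 2 + 21*j**2
f(4)*(-1/(-2)) = (2 + 21*4**2)*(-1/(-2)) = (2 + 21*16)*(-1*(-1/2)) = (2 + 336)*(1/2) = 338*(1/2) = 169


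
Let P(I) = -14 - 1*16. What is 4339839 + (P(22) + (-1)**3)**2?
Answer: 4340800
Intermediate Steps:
P(I) = -30 (P(I) = -14 - 16 = -30)
4339839 + (P(22) + (-1)**3)**2 = 4339839 + (-30 + (-1)**3)**2 = 4339839 + (-30 - 1)**2 = 4339839 + (-31)**2 = 4339839 + 961 = 4340800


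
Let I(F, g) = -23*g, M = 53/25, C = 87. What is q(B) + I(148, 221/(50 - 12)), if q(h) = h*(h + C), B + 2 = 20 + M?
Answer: 48010417/23750 ≈ 2021.5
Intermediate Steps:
M = 53/25 (M = 53*(1/25) = 53/25 ≈ 2.1200)
B = 503/25 (B = -2 + (20 + 53/25) = -2 + 553/25 = 503/25 ≈ 20.120)
q(h) = h*(87 + h) (q(h) = h*(h + 87) = h*(87 + h))
q(B) + I(148, 221/(50 - 12)) = 503*(87 + 503/25)/25 - 5083/(50 - 12) = (503/25)*(2678/25) - 5083/38 = 1347034/625 - 5083/38 = 48010417/23750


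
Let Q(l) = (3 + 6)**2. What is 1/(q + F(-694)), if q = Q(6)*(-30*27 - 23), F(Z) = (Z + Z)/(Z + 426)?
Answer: -67/4520344 ≈ -1.4822e-5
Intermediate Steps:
Q(l) = 81 (Q(l) = 9**2 = 81)
F(Z) = 2*Z/(426 + Z) (F(Z) = (2*Z)/(426 + Z) = 2*Z/(426 + Z))
q = -67473 (q = 81*(-30*27 - 23) = 81*(-810 - 23) = 81*(-833) = -67473)
1/(q + F(-694)) = 1/(-67473 + 2*(-694)/(426 - 694)) = 1/(-67473 + 2*(-694)/(-268)) = 1/(-67473 + 2*(-694)*(-1/268)) = 1/(-67473 + 347/67) = 1/(-4520344/67) = -67/4520344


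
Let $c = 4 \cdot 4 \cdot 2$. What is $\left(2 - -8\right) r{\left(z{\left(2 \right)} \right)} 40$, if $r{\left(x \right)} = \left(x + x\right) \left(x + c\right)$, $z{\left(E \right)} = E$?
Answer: $54400$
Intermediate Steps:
$c = 32$ ($c = 16 \cdot 2 = 32$)
$r{\left(x \right)} = 2 x \left(32 + x\right)$ ($r{\left(x \right)} = \left(x + x\right) \left(x + 32\right) = 2 x \left(32 + x\right)$)
$\left(2 - -8\right) r{\left(z{\left(2 \right)} \right)} 40 = \left(2 - -8\right) 2 \cdot 2 \left(32 + 2\right) 40 = \left(2 + 8\right) 2 \cdot 2 \cdot 34 \cdot 40 = 10 \cdot 136 \cdot 40 = 1360 \cdot 40 = 54400$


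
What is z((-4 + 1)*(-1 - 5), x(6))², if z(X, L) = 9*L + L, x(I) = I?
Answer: 3600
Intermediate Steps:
z(X, L) = 10*L
z((-4 + 1)*(-1 - 5), x(6))² = (10*6)² = 60² = 3600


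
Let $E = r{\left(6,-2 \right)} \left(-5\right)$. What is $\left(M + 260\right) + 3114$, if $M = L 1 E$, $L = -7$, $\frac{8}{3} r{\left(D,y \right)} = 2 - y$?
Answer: $\frac{6853}{2} \approx 3426.5$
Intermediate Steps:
$r{\left(D,y \right)} = \frac{3}{4} - \frac{3 y}{8}$ ($r{\left(D,y \right)} = \frac{3 \left(2 - y\right)}{8} = \frac{3}{4} - \frac{3 y}{8}$)
$E = - \frac{15}{2}$ ($E = \left(\frac{3}{4} - - \frac{3}{4}\right) \left(-5\right) = \left(\frac{3}{4} + \frac{3}{4}\right) \left(-5\right) = \frac{3}{2} \left(-5\right) = - \frac{15}{2} \approx -7.5$)
$M = \frac{105}{2}$ ($M = \left(-7\right) 1 \left(- \frac{15}{2}\right) = \left(-7\right) \left(- \frac{15}{2}\right) = \frac{105}{2} \approx 52.5$)
$\left(M + 260\right) + 3114 = \left(\frac{105}{2} + 260\right) + 3114 = \frac{625}{2} + 3114 = \frac{6853}{2}$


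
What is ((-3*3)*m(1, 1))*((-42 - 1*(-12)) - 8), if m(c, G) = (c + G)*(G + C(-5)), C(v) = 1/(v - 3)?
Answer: 1197/2 ≈ 598.50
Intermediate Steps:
C(v) = 1/(-3 + v)
m(c, G) = (-⅛ + G)*(G + c) (m(c, G) = (c + G)*(G + 1/(-3 - 5)) = (G + c)*(G + 1/(-8)) = (G + c)*(G - ⅛) = (G + c)*(-⅛ + G) = (-⅛ + G)*(G + c))
((-3*3)*m(1, 1))*((-42 - 1*(-12)) - 8) = ((-3*3)*(1² - ⅛*1 - ⅛*1 + 1*1))*((-42 - 1*(-12)) - 8) = (-9*(1 - ⅛ - ⅛ + 1))*((-42 + 12) - 8) = (-9*7/4)*(-30 - 8) = -63/4*(-38) = 1197/2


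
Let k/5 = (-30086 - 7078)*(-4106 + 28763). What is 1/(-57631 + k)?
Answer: -1/4581821371 ≈ -2.1825e-10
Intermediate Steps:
k = -4581763740 (k = 5*((-30086 - 7078)*(-4106 + 28763)) = 5*(-37164*24657) = 5*(-916352748) = -4581763740)
1/(-57631 + k) = 1/(-57631 - 4581763740) = 1/(-4581821371) = -1/4581821371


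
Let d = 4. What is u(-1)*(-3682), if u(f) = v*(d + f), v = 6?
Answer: -66276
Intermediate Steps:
u(f) = 24 + 6*f (u(f) = 6*(4 + f) = 24 + 6*f)
u(-1)*(-3682) = (24 + 6*(-1))*(-3682) = (24 - 6)*(-3682) = 18*(-3682) = -66276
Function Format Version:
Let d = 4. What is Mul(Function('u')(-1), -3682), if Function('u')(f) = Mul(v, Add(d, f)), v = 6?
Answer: -66276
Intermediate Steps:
Function('u')(f) = Add(24, Mul(6, f)) (Function('u')(f) = Mul(6, Add(4, f)) = Add(24, Mul(6, f)))
Mul(Function('u')(-1), -3682) = Mul(Add(24, Mul(6, -1)), -3682) = Mul(Add(24, -6), -3682) = Mul(18, -3682) = -66276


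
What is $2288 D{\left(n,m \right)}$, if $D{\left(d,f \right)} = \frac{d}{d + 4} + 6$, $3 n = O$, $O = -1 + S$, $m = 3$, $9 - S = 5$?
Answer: $\frac{70928}{5} \approx 14186.0$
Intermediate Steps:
$S = 4$ ($S = 9 - 5 = 4$)
$O = 3$ ($O = -1 + 4 = 3$)
$n = 1$ ($n = \frac{1}{3} \cdot 3 = 1$)
$D{\left(d,f \right)} = 6 + \frac{d}{4 + d}$ ($D{\left(d,f \right)} = \frac{d}{4 + d} + 6 = 6 + \frac{d}{4 + d}$)
$2288 D{\left(n,m \right)} = 2288 \frac{24 + 7 \cdot 1}{4 + 1} = 2288 \frac{24 + 7}{5} = 2288 \cdot \frac{1}{5} \cdot 31 = 2288 \cdot \frac{31}{5} = \frac{70928}{5}$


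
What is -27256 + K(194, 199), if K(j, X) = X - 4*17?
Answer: -27125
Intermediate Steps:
K(j, X) = -68 + X (K(j, X) = X - 68 = -68 + X)
-27256 + K(194, 199) = -27256 + (-68 + 199) = -27256 + 131 = -27125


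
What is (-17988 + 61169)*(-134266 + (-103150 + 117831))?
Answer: -5163799885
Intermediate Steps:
(-17988 + 61169)*(-134266 + (-103150 + 117831)) = 43181*(-134266 + 14681) = 43181*(-119585) = -5163799885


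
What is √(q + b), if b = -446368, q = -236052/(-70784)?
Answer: I*√1399799590/56 ≈ 668.11*I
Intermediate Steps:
q = 747/224 (q = -236052*(-1/70784) = 747/224 ≈ 3.3348)
√(q + b) = √(747/224 - 446368) = √(-99985685/224) = I*√1399799590/56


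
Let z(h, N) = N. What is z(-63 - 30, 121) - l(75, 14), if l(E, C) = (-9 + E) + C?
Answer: 41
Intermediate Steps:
l(E, C) = -9 + C + E
z(-63 - 30, 121) - l(75, 14) = 121 - (-9 + 14 + 75) = 121 - 1*80 = 121 - 80 = 41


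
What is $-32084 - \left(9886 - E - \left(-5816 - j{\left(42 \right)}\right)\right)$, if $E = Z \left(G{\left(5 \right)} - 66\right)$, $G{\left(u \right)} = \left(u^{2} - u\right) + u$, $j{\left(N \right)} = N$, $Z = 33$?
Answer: $-49181$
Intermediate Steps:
$G{\left(u \right)} = u^{2}$
$E = -1353$ ($E = 33 \left(5^{2} - 66\right) = 33 \left(25 - 66\right) = 33 \left(-41\right) = -1353$)
$-32084 - \left(9886 - E - \left(-5816 - j{\left(42 \right)}\right)\right) = -32084 - \left(11239 - \left(-5816 - 42\right)\right) = -32084 - \left(11239 + 5858\right) = -32084 - 17097 = -49181$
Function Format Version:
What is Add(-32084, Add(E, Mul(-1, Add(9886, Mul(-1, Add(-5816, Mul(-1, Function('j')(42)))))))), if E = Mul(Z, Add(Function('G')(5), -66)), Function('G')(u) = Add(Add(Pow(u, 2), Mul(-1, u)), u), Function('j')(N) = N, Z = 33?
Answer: -49181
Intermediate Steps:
Function('G')(u) = Pow(u, 2)
E = -1353 (E = Mul(33, Add(Pow(5, 2), -66)) = Mul(33, Add(25, -66)) = Mul(33, -41) = -1353)
Add(-32084, Add(E, Mul(-1, Add(9886, Mul(-1, Add(-5816, Mul(-1, Function('j')(42)))))))) = Add(-32084, Add(-1353, Mul(-1, Add(9886, Mul(-1, Add(-5816, Mul(-1, 42))))))) = Add(-32084, Add(-1353, Mul(-1, Add(9886, Mul(-1, Add(-5816, -42)))))) = Add(-32084, Add(-1353, Mul(-1, Add(9886, Mul(-1, -5858))))) = Add(-32084, Add(-1353, Mul(-1, Add(9886, 5858)))) = Add(-32084, Add(-1353, Mul(-1, 15744))) = Add(-32084, Add(-1353, -15744)) = Add(-32084, -17097) = -49181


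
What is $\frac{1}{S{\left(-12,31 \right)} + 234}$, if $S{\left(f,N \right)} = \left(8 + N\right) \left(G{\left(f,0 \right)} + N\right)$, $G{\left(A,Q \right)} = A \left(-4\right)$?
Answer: $\frac{1}{3315} \approx 0.00030166$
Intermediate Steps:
$G{\left(A,Q \right)} = - 4 A$
$S{\left(f,N \right)} = \left(8 + N\right) \left(N - 4 f\right)$ ($S{\left(f,N \right)} = \left(8 + N\right) \left(- 4 f + N\right) = \left(8 + N\right) \left(N - 4 f\right)$)
$\frac{1}{S{\left(-12,31 \right)} + 234} = \frac{1}{\left(31^{2} - -384 + 8 \cdot 31 - 124 \left(-12\right)\right) + 234} = \frac{1}{\left(961 + 384 + 248 + 1488\right) + 234} = \frac{1}{3081 + 234} = \frac{1}{3315}$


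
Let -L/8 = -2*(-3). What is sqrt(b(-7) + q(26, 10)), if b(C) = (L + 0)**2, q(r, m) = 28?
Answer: 2*sqrt(583) ≈ 48.291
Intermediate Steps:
L = -48 (L = -(-16)*(-3) = -8*6 = -48)
b(C) = 2304 (b(C) = (-48 + 0)**2 = (-48)**2 = 2304)
sqrt(b(-7) + q(26, 10)) = sqrt(2304 + 28) = sqrt(2332) = 2*sqrt(583)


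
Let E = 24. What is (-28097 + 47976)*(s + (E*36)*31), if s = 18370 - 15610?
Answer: 587305176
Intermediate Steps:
s = 2760
(-28097 + 47976)*(s + (E*36)*31) = (-28097 + 47976)*(2760 + (24*36)*31) = 19879*(2760 + 864*31) = 19879*(2760 + 26784) = 19879*29544 = 587305176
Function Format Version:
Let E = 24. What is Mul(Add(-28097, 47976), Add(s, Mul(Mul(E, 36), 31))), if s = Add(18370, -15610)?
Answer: 587305176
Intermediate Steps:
s = 2760
Mul(Add(-28097, 47976), Add(s, Mul(Mul(E, 36), 31))) = Mul(Add(-28097, 47976), Add(2760, Mul(Mul(24, 36), 31))) = Mul(19879, Add(2760, Mul(864, 31))) = Mul(19879, Add(2760, 26784)) = Mul(19879, 29544) = 587305176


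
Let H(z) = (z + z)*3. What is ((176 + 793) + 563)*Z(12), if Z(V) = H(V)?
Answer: 110304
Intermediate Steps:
H(z) = 6*z (H(z) = (2*z)*3 = 6*z)
Z(V) = 6*V
((176 + 793) + 563)*Z(12) = ((176 + 793) + 563)*(6*12) = (969 + 563)*72 = 1532*72 = 110304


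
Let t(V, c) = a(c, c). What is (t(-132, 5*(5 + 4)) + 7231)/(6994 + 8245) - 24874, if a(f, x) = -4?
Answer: -379047659/15239 ≈ -24874.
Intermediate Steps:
t(V, c) = -4
(t(-132, 5*(5 + 4)) + 7231)/(6994 + 8245) - 24874 = (-4 + 7231)/(6994 + 8245) - 24874 = 7227/15239 - 24874 = -379047659/15239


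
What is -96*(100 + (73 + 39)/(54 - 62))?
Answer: -8256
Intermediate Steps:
-96*(100 + (73 + 39)/(54 - 62)) = -96*(100 + 112/(-8)) = -96*(100 + 112*(-⅛)) = -96*(100 - 14) = -96*86 = -8256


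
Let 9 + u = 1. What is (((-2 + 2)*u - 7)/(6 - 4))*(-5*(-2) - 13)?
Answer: 21/2 ≈ 10.500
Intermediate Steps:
u = -8 (u = -9 + 1 = -8)
(((-2 + 2)*u - 7)/(6 - 4))*(-5*(-2) - 13) = (((-2 + 2)*(-8) - 7)/(6 - 4))*(-5*(-2) - 13) = ((0*(-8) - 7)/2)*(10 - 13) = ((0 - 7)*(1/2))*(-3) = -7*1/2*(-3) = -7/2*(-3) = 21/2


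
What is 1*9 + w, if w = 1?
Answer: 10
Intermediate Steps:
1*9 + w = 1*9 + 1 = 9 + 1 = 10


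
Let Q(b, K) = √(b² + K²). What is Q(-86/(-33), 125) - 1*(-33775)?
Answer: 33775 + √17023021/33 ≈ 33900.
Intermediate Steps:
Q(b, K) = √(K² + b²)
Q(-86/(-33), 125) - 1*(-33775) = √(125² + (-86/(-33))²) - 1*(-33775) = √(15625 + (-86*(-1/33))²) + 33775 = √(15625 + (86/33)²) + 33775 = √(15625 + 7396/1089) + 33775 = √(17023021/1089) + 33775 = √17023021/33 + 33775 = 33775 + √17023021/33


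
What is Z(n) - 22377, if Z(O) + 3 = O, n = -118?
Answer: -22498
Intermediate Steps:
Z(O) = -3 + O
Z(n) - 22377 = (-3 - 118) - 22377 = -121 - 22377 = -22498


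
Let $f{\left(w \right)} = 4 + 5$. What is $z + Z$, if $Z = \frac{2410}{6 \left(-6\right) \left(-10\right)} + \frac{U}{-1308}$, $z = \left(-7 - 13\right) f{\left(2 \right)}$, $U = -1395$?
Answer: $- \frac{337933}{1962} \approx -172.24$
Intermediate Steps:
$f{\left(w \right)} = 9$
$z = -180$ ($z = \left(-7 - 13\right) 9 = \left(-20\right) 9 = -180$)
$Z = \frac{15227}{1962}$ ($Z = \frac{2410}{6 \left(-6\right) \left(-10\right)} - \frac{1395}{-1308} = \frac{2410}{\left(-36\right) \left(-10\right)} - - \frac{465}{436} = \frac{2410}{360} + \frac{465}{436} = 2410 \cdot \frac{1}{360} + \frac{465}{436} = \frac{241}{36} + \frac{465}{436} = \frac{15227}{1962} \approx 7.761$)
$z + Z = -180 + \frac{15227}{1962} = - \frac{337933}{1962}$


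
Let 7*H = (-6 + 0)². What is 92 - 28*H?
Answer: -52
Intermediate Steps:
H = 36/7 (H = (-6 + 0)²/7 = (⅐)*(-6)² = (⅐)*36 = 36/7 ≈ 5.1429)
92 - 28*H = 92 - 28*36/7 = 92 - 144 = -52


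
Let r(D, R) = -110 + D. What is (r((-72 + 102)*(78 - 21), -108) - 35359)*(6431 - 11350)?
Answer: 166060521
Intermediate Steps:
(r((-72 + 102)*(78 - 21), -108) - 35359)*(6431 - 11350) = ((-110 + (-72 + 102)*(78 - 21)) - 35359)*(6431 - 11350) = ((-110 + 30*57) - 35359)*(-4919) = ((-110 + 1710) - 35359)*(-4919) = (1600 - 35359)*(-4919) = -33759*(-4919) = 166060521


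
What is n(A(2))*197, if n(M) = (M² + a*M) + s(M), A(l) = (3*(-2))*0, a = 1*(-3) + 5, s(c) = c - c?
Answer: 0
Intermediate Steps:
s(c) = 0
a = 2 (a = -3 + 5 = 2)
A(l) = 0 (A(l) = -6*0 = 0)
n(M) = M² + 2*M (n(M) = (M² + 2*M) + 0 = M² + 2*M)
n(A(2))*197 = (0*(2 + 0))*197 = (0*2)*197 = 0*197 = 0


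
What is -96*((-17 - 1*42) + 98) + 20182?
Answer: 16438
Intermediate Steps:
-96*((-17 - 1*42) + 98) + 20182 = -96*((-17 - 42) + 98) + 20182 = -96*(-59 + 98) + 20182 = -96*39 + 20182 = -3744 + 20182 = 16438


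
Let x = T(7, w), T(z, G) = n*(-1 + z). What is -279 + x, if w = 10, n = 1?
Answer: -273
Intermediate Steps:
T(z, G) = -1 + z (T(z, G) = 1*(-1 + z) = -1 + z)
x = 6 (x = -1 + 7 = 6)
-279 + x = -279 + 6 = -273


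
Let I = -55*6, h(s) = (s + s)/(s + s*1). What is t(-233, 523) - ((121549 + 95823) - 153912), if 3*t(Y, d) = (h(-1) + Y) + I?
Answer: -190942/3 ≈ -63647.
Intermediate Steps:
h(s) = 1 (h(s) = (2*s)/(s + s) = (2*s)/((2*s)) = (2*s)*(1/(2*s)) = 1)
I = -330
t(Y, d) = -329/3 + Y/3 (t(Y, d) = ((1 + Y) - 330)/3 = (-329 + Y)/3 = -329/3 + Y/3)
t(-233, 523) - ((121549 + 95823) - 153912) = (-329/3 + (1/3)*(-233)) - ((121549 + 95823) - 153912) = (-329/3 - 233/3) - (217372 - 153912) = -562/3 - 1*63460 = -562/3 - 63460 = -190942/3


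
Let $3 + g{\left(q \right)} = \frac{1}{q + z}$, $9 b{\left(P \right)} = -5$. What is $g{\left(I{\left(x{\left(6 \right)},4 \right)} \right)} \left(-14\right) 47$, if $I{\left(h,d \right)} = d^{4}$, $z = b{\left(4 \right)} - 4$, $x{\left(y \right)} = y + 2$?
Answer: $\frac{4461240}{2263} \approx 1971.4$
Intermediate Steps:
$x{\left(y \right)} = 2 + y$
$b{\left(P \right)} = - \frac{5}{9}$ ($b{\left(P \right)} = \frac{1}{9} \left(-5\right) = - \frac{5}{9}$)
$z = - \frac{41}{9}$ ($z = - \frac{5}{9} - 4 = - \frac{41}{9} \approx -4.5556$)
$g{\left(q \right)} = -3 + \frac{1}{- \frac{41}{9} + q}$ ($g{\left(q \right)} = -3 + \frac{1}{q - \frac{41}{9}} = -3 + \frac{1}{- \frac{41}{9} + q}$)
$g{\left(I{\left(x{\left(6 \right)},4 \right)} \right)} \left(-14\right) 47 = \frac{3 \left(44 - 9 \cdot 4^{4}\right)}{-41 + 9 \cdot 4^{4}} \left(-14\right) 47 = \frac{3 \left(44 - 2304\right)}{-41 + 9 \cdot 256} \left(-14\right) 47 = \frac{3 \left(44 - 2304\right)}{-41 + 2304} \left(-14\right) 47 = 3 \cdot \frac{1}{2263} \left(-2260\right) \left(-14\right) 47 = \left(- \frac{6780}{2263}\right) \left(-14\right) 47 = \frac{94920}{2263} \cdot 47 = \frac{4461240}{2263}$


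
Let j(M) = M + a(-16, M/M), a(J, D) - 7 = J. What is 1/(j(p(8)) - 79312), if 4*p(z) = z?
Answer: -1/79319 ≈ -1.2607e-5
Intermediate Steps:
a(J, D) = 7 + J
p(z) = z/4
j(M) = -9 + M (j(M) = M + (7 - 16) = M - 9 = -9 + M)
1/(j(p(8)) - 79312) = 1/((-9 + (¼)*8) - 79312) = 1/((-9 + 2) - 79312) = 1/(-7 - 79312) = 1/(-79319) = -1/79319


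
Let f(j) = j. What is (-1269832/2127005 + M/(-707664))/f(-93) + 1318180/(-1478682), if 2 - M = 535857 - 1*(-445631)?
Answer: -5174509664658135959/5749774967194458120 ≈ -0.89995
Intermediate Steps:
M = -981486 (M = 2 - (535857 - 1*(-445631)) = 2 - (535857 + 445631) = 2 - 1*981488 = 2 - 981488 = -981486)
(-1269832/2127005 + M/(-707664))/f(-93) + 1318180/(-1478682) = (-1269832/2127005 - 981486/(-707664))/(-93) + 1318180/(-1478682) = (-1269832*1/2127005 - 981486*(-1/707664))*(-1/93) + 1318180*(-1/1478682) = (-1269832/2127005 + 163581/117944)*(-1/93) - 659090/739341 = (198168539497/250867477720)*(-1/93) - 659090/739341 = -198168539497/23330675427960 - 659090/739341 = -5174509664658135959/5749774967194458120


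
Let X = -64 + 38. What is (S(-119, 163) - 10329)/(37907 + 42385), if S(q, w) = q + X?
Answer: -5237/40146 ≈ -0.13045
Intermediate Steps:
X = -26
S(q, w) = -26 + q (S(q, w) = q - 26 = -26 + q)
(S(-119, 163) - 10329)/(37907 + 42385) = ((-26 - 119) - 10329)/(37907 + 42385) = (-145 - 10329)/80292 = -10474*1/80292 = -5237/40146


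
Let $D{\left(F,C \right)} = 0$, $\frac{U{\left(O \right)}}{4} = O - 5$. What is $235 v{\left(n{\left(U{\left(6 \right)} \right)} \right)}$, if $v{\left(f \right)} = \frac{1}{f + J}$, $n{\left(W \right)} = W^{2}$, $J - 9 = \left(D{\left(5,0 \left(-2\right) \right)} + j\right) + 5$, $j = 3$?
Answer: $\frac{235}{33} \approx 7.1212$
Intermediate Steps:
$U{\left(O \right)} = -20 + 4 O$ ($U{\left(O \right)} = 4 \left(O - 5\right) = 4 \left(-5 + O\right) = -20 + 4 O$)
$J = 17$ ($J = 9 + \left(\left(0 + 3\right) + 5\right) = 9 + \left(3 + 5\right) = 9 + 8 = 17$)
$v{\left(f \right)} = \frac{1}{17 + f}$ ($v{\left(f \right)} = \frac{1}{f + 17} = \frac{1}{17 + f}$)
$235 v{\left(n{\left(U{\left(6 \right)} \right)} \right)} = \frac{235}{17 + \left(-20 + 4 \cdot 6\right)^{2}} = \frac{235}{17 + \left(-20 + 24\right)^{2}} = \frac{235}{17 + 4^{2}} = \frac{235}{17 + 16} = \frac{235}{33}$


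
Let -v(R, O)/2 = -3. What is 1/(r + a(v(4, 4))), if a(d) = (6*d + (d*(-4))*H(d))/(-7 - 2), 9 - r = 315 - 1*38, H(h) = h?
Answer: -1/256 ≈ -0.0039063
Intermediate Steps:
v(R, O) = 6 (v(R, O) = -2*(-3) = 6)
r = -268 (r = 9 - (315 - 1*38) = 9 - (315 - 38) = 9 - 1*277 = 9 - 277 = -268)
a(d) = -2*d/3 + 4*d**2/9 (a(d) = (6*d + (d*(-4))*d)/(-7 - 2) = (6*d + (-4*d)*d)/(-9) = (6*d - 4*d**2)*(-1/9) = (-4*d**2 + 6*d)*(-1/9) = -2*d/3 + 4*d**2/9)
1/(r + a(v(4, 4))) = 1/(-268 + (2/9)*6*(-3 + 2*6)) = 1/(-268 + (2/9)*6*(-3 + 12)) = 1/(-268 + (2/9)*6*9) = 1/(-268 + 12) = 1/(-256) = -1/256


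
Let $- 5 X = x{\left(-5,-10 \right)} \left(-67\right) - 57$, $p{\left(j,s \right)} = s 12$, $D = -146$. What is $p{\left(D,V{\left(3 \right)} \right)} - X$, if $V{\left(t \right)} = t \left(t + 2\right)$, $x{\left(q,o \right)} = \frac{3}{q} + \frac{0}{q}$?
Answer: $\frac{4416}{25} \approx 176.64$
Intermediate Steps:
$x{\left(q,o \right)} = \frac{3}{q}$ ($x{\left(q,o \right)} = \frac{3}{q} + 0 = \frac{3}{q}$)
$V{\left(t \right)} = t \left(2 + t\right)$
$p{\left(j,s \right)} = 12 s$
$X = \frac{84}{25}$ ($X = - \frac{\frac{3}{-5} \left(-67\right) - 57}{5} = - \frac{3 \left(- \frac{1}{5}\right) \left(-67\right) - 57}{5} = - \frac{\left(- \frac{3}{5}\right) \left(-67\right) - 57}{5} = - \frac{\frac{201}{5} - 57}{5} = \left(- \frac{1}{5}\right) \left(- \frac{84}{5}\right) = \frac{84}{25} \approx 3.36$)
$p{\left(D,V{\left(3 \right)} \right)} - X = 12 \cdot 3 \left(2 + 3\right) - \frac{84}{25} = 12 \cdot 3 \cdot 5 - \frac{84}{25} = 12 \cdot 15 - \frac{84}{25} = 180 - \frac{84}{25} = \frac{4416}{25}$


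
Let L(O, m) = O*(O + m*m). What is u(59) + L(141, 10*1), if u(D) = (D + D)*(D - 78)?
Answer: 31739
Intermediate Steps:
u(D) = 2*D*(-78 + D) (u(D) = (2*D)*(-78 + D) = 2*D*(-78 + D))
L(O, m) = O*(O + m²)
u(59) + L(141, 10*1) = 2*59*(-78 + 59) + 141*(141 + (10*1)²) = 2*59*(-19) + 141*(141 + 10²) = -2242 + 141*(141 + 100) = -2242 + 141*241 = -2242 + 33981 = 31739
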